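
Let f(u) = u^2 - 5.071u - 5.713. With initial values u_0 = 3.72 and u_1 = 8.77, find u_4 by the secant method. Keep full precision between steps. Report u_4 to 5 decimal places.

f(u_0) = -10.738720, f(u_1) = 26.727230
u_2 = 8.770000 - (26.727230)·(8.770000 - 3.720000)/(26.727230 - (-10.738720)) = 5.167462; f(u_2) = -5.214537
u_3 = 5.167462 - (-5.214537)·(5.167462 - 8.770000)/(-5.214537 - (26.727230)) = 5.755581; f(u_3) = -1.772838
u_4 = 5.755581 - (-1.772838)·(5.755581 - 5.167462)/(-1.772838 - (-5.214537)) = 6.058525; f(u_4) = 0.269942

6.05852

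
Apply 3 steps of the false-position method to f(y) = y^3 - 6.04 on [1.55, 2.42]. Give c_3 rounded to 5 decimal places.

1.81539

f(1.550000) = -2.316125, f(2.420000) = 8.132488
step 1: c = 1.742851, f(c) = -0.746036 < 0 → new bracket [1.742851, 2.420000]
step 2: c = 1.799750, f(c) = -0.210429 < 0 → new bracket [1.799750, 2.420000]
step 3: c = 1.815394, f(c) = -0.057084 < 0 → new bracket [1.815394, 2.420000]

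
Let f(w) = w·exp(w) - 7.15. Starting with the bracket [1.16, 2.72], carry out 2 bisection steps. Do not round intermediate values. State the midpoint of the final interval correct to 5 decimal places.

1.35500

f(1.160000) = -3.449677, f(2.720000) = 34.140477 (opposite signs)
step 1: m = 1.940000, f(m) = 6.349977 > 0 → root in [1.160000, 1.940000]
step 2: m = 1.550000, f(m) = 0.152779 > 0 → root in [1.160000, 1.550000]
Midpoint of [1.160000, 1.550000] = 1.355000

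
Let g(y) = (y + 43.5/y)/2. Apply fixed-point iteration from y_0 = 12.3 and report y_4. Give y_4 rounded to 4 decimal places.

y_1 = g(12.300000) = 7.918293
y_2 = g(7.918293) = 6.705951
y_3 = g(6.705951) = 6.596363
y_4 = g(6.596363) = 6.595453

6.5955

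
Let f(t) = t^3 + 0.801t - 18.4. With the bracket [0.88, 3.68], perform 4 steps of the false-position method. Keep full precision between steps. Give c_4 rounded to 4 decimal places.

False-position update: c = (a·f(b) − b·f(a))/(f(b) − f(a)); replace the endpoint whose sign matches f(c).
f(0.880000) = -17.013648, f(3.680000) = 34.383712
step 1: c = 1.806861, f(c) = -11.053760 < 0 → new bracket [1.806861, 3.680000]
step 2: c = 2.262547, f(c) = -5.005448 < 0 → new bracket [2.262547, 3.680000]
step 3: c = 2.442673, f(c) = -1.868848 < 0 → new bracket [2.442673, 3.680000]
step 4: c = 2.506458, f(c) = -0.645930 < 0 → new bracket [2.506458, 3.680000]

2.5065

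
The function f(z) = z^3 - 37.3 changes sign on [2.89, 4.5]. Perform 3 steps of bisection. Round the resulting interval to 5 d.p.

f(2.890000) = -13.162431, f(4.500000) = 53.825000 (opposite signs)
step 1: m = 3.695000, f(m) = 13.147927 > 0 → root in [2.890000, 3.695000]
step 2: m = 3.292500, f(m) = -1.607469 < 0 → root in [3.292500, 3.695000]
step 3: m = 3.493750, f(m) = 5.345722 > 0 → root in [3.292500, 3.493750]

[3.29250, 3.49375]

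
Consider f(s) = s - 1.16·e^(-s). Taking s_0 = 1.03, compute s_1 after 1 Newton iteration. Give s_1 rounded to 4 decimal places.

f'(s) = 1 + 1.16·e^(-s)
s_0 = 1.030000: f = 0.615872, f' = 1.414128 → s_1 = 1.030000 - (0.615872)/(1.414128) = 0.594486

0.5945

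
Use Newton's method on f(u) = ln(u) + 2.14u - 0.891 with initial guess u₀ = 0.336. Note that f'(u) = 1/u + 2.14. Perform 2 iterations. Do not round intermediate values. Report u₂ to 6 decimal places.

u_0 = 0.336000: f = -1.262604, f' = 5.116190 → u_1 = 0.336000 - (-1.262604)/(5.116190) = 0.582786
u_1 = 0.582786: f = -0.183773, f' = 3.855896 → u_2 = 0.582786 - (-0.183773)/(3.855896) = 0.630446

0.630446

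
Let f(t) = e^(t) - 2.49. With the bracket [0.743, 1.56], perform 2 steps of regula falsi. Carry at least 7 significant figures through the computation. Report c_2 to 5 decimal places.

0.89772

f(0.743000) = -0.387767, f(1.560000) = 2.268821
step 1: c = 0.862253, f(c) = -0.121509 < 0 → new bracket [0.862253, 1.560000]
step 2: c = 0.897722, f(c) = -0.035994 < 0 → new bracket [0.897722, 1.560000]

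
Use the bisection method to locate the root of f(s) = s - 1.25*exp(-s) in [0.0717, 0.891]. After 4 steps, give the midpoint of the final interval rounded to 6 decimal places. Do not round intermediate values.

0.660572

f(0.071700) = -1.091813, f(0.891000) = 0.378193 (opposite signs)
step 1: m = 0.481350, f(m) = -0.291086 < 0 → root in [0.481350, 0.891000]
step 2: m = 0.686175, f(m) = 0.056802 > 0 → root in [0.481350, 0.686175]
step 3: m = 0.583762, f(m) = -0.113482 < 0 → root in [0.583762, 0.686175]
step 4: m = 0.634969, f(m) = -0.027471 < 0 → root in [0.634969, 0.686175]
Midpoint of [0.634969, 0.686175] = 0.660572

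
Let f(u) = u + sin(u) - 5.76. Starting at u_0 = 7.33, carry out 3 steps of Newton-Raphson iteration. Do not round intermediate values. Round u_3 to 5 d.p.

f'(u) = 1 + cos(u)
u_0 = 7.330000: f = 2.435834, f' = 1.500332 → u_1 = 7.330000 - (2.435834)/(1.500332) = 5.706470
u_1 = 5.706470: f = -0.598804, f' = 1.838258 → u_2 = 5.706470 - (-0.598804)/(1.838258) = 6.032215
u_2 = 6.032215: f = 0.023871, f' = 1.968672 → u_3 = 6.032215 - (0.023871)/(1.968672) = 6.020090

6.02009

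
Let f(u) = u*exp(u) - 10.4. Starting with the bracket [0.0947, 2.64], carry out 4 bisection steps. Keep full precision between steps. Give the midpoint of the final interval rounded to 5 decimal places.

1.76505

f(0.094700) = -10.295894, f(2.640000) = 26.594858 (opposite signs)
step 1: m = 1.367350, f(m) = -5.033239 < 0 → root in [1.367350, 2.640000]
step 2: m = 2.003675, f(m) = 4.459776 > 0 → root in [1.367350, 2.003675]
step 3: m = 1.685513, f(m) = -1.306297 < 0 → root in [1.685513, 2.003675]
step 4: m = 1.844594, f(m) = 1.268032 > 0 → root in [1.685513, 1.844594]
Midpoint of [1.685513, 1.844594] = 1.765053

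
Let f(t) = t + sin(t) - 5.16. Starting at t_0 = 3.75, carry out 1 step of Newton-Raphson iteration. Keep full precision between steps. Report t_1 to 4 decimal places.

f'(t) = 1 + cos(t)
t_0 = 3.750000: f = -1.981561, f' = 0.179441 → t_1 = 3.750000 - (-1.981561)/(0.179441) = 14.792991

14.7930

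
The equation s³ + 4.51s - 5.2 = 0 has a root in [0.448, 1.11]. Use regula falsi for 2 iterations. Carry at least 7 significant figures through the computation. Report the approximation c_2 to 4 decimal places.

0.9562

f(0.448000) = -3.089605, f(1.110000) = 1.173731
step 1: c = 0.927746, f(c) = -0.217343 < 0 → new bracket [0.927746, 1.110000]
step 2: c = 0.956222, f(c) = -0.013110 < 0 → new bracket [0.956222, 1.110000]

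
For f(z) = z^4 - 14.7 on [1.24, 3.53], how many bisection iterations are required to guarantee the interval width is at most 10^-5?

Initial width b − a = 3.53 − 1.24 = 2.290000.
After n steps the width is (b−a)/2^n; need (b−a)/2^n ≤ 10^-5.
So n ≥ log₂(2.290000/10^-5) = log₂(229000.0000) ≈ 17.8050.
Hence n = 18.

18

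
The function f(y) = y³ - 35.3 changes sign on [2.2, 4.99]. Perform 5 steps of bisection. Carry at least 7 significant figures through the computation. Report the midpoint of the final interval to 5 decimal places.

f(2.200000) = -24.652000, f(4.990000) = 88.951499 (opposite signs)
step 1: m = 3.595000, f(m) = 11.161870 > 0 → root in [2.200000, 3.595000]
step 2: m = 2.897500, f(m) = -10.974021 < 0 → root in [2.897500, 3.595000]
step 3: m = 3.246250, f(m) = -1.090566 < 0 → root in [3.246250, 3.595000]
step 4: m = 3.420625, f(m) = 4.723623 > 0 → root in [3.246250, 3.420625]
step 5: m = 3.333438, f(m) = 1.740509 > 0 → root in [3.246250, 3.333438]
Midpoint of [3.246250, 3.333438] = 3.289844

3.28984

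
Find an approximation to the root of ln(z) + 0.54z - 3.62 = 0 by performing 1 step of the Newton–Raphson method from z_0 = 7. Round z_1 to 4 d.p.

3.9160

f'(z) = 1/z + 0.54
z_0 = 7.000000: f = 2.105910, f' = 0.682857 → z_1 = 7.000000 - (2.105910)/(0.682857) = 3.916031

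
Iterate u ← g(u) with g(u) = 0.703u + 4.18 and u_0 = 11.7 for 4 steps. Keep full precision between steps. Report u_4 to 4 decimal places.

u_1 = g(11.700000) = 12.405100
u_2 = g(12.405100) = 12.900785
u_3 = g(12.900785) = 13.249252
u_4 = g(13.249252) = 13.494224

13.4942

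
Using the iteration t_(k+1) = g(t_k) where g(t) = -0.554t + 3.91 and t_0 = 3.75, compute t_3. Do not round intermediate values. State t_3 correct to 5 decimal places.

2.30628

t_1 = g(3.750000) = 1.832500
t_2 = g(1.832500) = 2.894795
t_3 = g(2.894795) = 2.306284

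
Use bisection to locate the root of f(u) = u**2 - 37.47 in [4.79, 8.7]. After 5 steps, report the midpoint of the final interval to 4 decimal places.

f(4.790000) = -14.525900, f(8.700000) = 38.220000 (opposite signs)
step 1: m = 6.745000, f(m) = 8.025025 > 0 → root in [4.790000, 6.745000]
step 2: m = 5.767500, f(m) = -4.205944 < 0 → root in [5.767500, 6.745000]
step 3: m = 6.256250, f(m) = 1.670664 > 0 → root in [5.767500, 6.256250]
step 4: m = 6.011875, f(m) = -1.327359 < 0 → root in [6.011875, 6.256250]
step 5: m = 6.134062, f(m) = 0.156723 > 0 → root in [6.011875, 6.134062]
Midpoint of [6.011875, 6.134062] = 6.072969

6.0730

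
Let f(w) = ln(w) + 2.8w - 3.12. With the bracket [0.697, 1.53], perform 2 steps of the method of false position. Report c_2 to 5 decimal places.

1.08623

f(0.697000) = -1.529370, f(1.530000) = 1.589268
step 1: c = 1.105501, f(c) = 0.075700 > 0 → new bracket [0.697000, 1.105501]
step 2: c = 1.086234, f(c) = 0.004174 > 0 → new bracket [0.697000, 1.086234]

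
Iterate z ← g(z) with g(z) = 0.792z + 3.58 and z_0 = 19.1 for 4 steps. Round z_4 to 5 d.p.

z_1 = g(19.100000) = 18.707200
z_2 = g(18.707200) = 18.396102
z_3 = g(18.396102) = 18.149713
z_4 = g(18.149713) = 17.954573

17.95457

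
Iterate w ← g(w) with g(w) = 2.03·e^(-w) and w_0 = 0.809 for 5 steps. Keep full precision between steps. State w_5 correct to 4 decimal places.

0.8836

w_1 = g(0.809000) = 0.903965
w_2 = g(0.903965) = 0.822070
w_3 = g(0.822070) = 0.892227
w_4 = g(0.892227) = 0.831776
w_5 = g(0.831776) = 0.883609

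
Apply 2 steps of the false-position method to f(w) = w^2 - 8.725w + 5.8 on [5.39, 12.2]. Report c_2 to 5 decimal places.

7.49275

f(5.390000) = -12.175650, f(12.200000) = 48.195000
step 1: c = 6.763452, f(c) = -7.466837 < 0 → new bracket [6.763452, 12.200000]
step 2: c = 7.492745, f(c) = -3.432970 < 0 → new bracket [7.492745, 12.200000]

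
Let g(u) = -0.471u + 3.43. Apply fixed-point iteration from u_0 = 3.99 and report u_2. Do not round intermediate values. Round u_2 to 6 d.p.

u_1 = g(3.990000) = 1.550710
u_2 = g(1.550710) = 2.699616

2.699616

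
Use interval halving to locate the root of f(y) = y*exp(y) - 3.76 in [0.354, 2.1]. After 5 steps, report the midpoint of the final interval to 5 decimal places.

f(0.354000) = -3.255637, f(2.100000) = 13.388957 (opposite signs)
step 1: m = 1.227000, f(m) = 0.425274 > 0 → root in [0.354000, 1.227000]
step 2: m = 0.790500, f(m) = -2.017344 < 0 → root in [0.790500, 1.227000]
step 3: m = 1.008750, f(m) = -0.993835 < 0 → root in [1.008750, 1.227000]
step 4: m = 1.117875, f(m) = -0.341149 < 0 → root in [1.117875, 1.227000]
step 5: m = 1.172438, f(m) = 0.026804 > 0 → root in [1.117875, 1.172438]
Midpoint of [1.117875, 1.172438] = 1.145156

1.14516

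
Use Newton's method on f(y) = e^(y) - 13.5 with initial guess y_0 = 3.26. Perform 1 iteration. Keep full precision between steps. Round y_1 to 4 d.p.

2.7782

Newton update: y ← y − f(y)/f'(y).
f'(y) = e^(y)
y_0 = 3.260000: f = 12.549537, f' = 26.049537 → y_1 = 3.260000 - (12.549537)/(26.049537) = 2.778243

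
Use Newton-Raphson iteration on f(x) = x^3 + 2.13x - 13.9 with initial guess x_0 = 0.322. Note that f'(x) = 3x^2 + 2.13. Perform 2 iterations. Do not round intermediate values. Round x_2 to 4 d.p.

3.8720

Newton update: x ← x − f(x)/f'(x).
x_0 = 0.322000: f = -13.180754, f' = 2.441052 → x_1 = 0.322000 - (-13.180754)/(2.441052) = 5.721620
x_1 = 5.721620: f = 185.595378, f' = 100.340814 → x_2 = 5.721620 - (185.595378)/(100.340814) = 3.871970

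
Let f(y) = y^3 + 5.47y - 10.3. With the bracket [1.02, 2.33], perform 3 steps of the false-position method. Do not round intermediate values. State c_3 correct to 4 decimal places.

f(1.020000) = -3.659392, f(2.330000) = 15.094437
step 1: c = 1.275617, f(c) = -1.246689 < 0 → new bracket [1.275617, 2.330000]
step 2: c = 1.356058, f(c) = -0.388719 < 0 → new bracket [1.356058, 2.330000]
step 3: c = 1.380510, f(c) = -0.117629 < 0 → new bracket [1.380510, 2.330000]

1.3805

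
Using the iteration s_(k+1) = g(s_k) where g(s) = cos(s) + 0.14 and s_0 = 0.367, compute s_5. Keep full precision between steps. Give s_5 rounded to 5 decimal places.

s_1 = g(0.367000) = 1.073408
s_2 = g(1.073408) = 0.617132
s_3 = g(0.617132) = 0.955542
s_4 = g(0.955542) = 0.717167
s_5 = g(0.717167) = 0.893671

0.89367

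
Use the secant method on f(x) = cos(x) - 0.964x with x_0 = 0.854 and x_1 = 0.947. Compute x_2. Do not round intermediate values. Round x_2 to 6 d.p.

f(x_0) = -0.166283, f(x_1) = -0.328787
x_2 = 0.947000 - (-0.328787)·(0.947000 - 0.854000)/(-0.328787 - (-0.166283)) = 0.758837; f(x_2) = -0.005882

0.758837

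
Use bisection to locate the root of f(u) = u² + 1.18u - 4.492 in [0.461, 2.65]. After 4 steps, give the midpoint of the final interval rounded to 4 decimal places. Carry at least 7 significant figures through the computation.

f(0.461000) = -3.735499, f(2.650000) = 5.657500 (opposite signs)
step 1: m = 1.555500, f(m) = -0.236930 < 0 → root in [1.555500, 2.650000]
step 2: m = 2.102750, f(m) = 2.410803 > 0 → root in [1.555500, 2.102750]
step 3: m = 1.829125, f(m) = 1.012066 > 0 → root in [1.555500, 1.829125]
step 4: m = 1.692312, f(m) = 0.368850 > 0 → root in [1.555500, 1.692312]
Midpoint of [1.555500, 1.692312] = 1.623906

1.6239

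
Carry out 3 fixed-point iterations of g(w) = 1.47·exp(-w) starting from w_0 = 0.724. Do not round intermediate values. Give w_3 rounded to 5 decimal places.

0.71496

w_1 = g(0.724000) = 0.712669
w_2 = g(0.712669) = 0.720790
w_3 = g(0.720790) = 0.714961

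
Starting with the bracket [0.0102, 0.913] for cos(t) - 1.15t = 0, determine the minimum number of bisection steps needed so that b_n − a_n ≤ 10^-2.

Initial width b − a = 0.913 − 0.0102 = 0.902800.
After n steps the width is (b−a)/2^n; need (b−a)/2^n ≤ 10^-2.
So n ≥ log₂(0.902800/10^-2) = log₂(90.2800) ≈ 6.4963.
Hence n = 7.

7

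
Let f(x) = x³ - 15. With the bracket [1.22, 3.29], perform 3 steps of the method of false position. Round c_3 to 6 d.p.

False-position update: c = (a·f(b) − b·f(a))/(f(b) − f(a)); replace the endpoint whose sign matches f(c).
f(1.220000) = -13.184152, f(3.290000) = 20.611289
step 1: c = 2.027541, f(c) = -6.664940 < 0 → new bracket [2.027541, 3.290000]
step 2: c = 2.336022, f(c) = -2.252325 < 0 → new bracket [2.336022, 3.290000]
step 3: c = 2.430000, f(c) = -0.651094 < 0 → new bracket [2.430000, 3.290000]

2.430000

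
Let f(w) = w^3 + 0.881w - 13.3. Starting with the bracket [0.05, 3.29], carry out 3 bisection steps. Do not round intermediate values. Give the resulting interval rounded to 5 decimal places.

[2.07500, 2.48000]

f(0.050000) = -13.255825, f(3.290000) = 25.209779 (opposite signs)
step 1: m = 1.670000, f(m) = -7.171267 < 0 → root in [1.670000, 3.290000]
step 2: m = 2.480000, f(m) = 4.137872 > 0 → root in [1.670000, 2.480000]
step 3: m = 2.075000, f(m) = -2.537753 < 0 → root in [2.075000, 2.480000]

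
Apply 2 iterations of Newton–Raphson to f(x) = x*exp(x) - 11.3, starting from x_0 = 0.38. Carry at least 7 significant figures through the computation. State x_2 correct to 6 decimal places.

f'(x) = (x+1)*exp(x)
x_0 = 0.380000: f = -10.744332, f' = 2.017953 → x_1 = 0.380000 - (-10.744332)/(2.017953) = 5.704372
x_1 = 5.704372: f = 1701.021582, f' = 2012.498614 → x_2 = 5.704372 - (1701.021582)/(2012.498614) = 4.859144

4.859144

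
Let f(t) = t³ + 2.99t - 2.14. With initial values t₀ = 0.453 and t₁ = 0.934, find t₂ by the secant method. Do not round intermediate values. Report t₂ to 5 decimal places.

0.60722

f(t_0) = -0.692570, f(t_1) = 1.467441
t_2 = 0.934000 - (1.467441)·(0.934000 - 0.453000)/(1.467441 - (-0.692570)) = 0.607224; f(t_2) = -0.100502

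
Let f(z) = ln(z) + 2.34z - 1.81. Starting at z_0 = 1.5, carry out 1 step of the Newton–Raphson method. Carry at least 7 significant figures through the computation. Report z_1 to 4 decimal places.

0.7997

f'(z) = 1/z + 2.34
z_0 = 1.500000: f = 2.105465, f' = 3.006667 → z_1 = 1.500000 - (2.105465)/(3.006667) = 0.799734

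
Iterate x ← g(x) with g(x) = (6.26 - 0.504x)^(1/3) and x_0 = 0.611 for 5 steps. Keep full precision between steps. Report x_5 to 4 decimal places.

1.7519

x_1 = g(0.611000) = 1.812268
x_2 = g(1.812268) = 1.748610
x_3 = g(1.748610) = 1.752101
x_4 = g(1.752101) = 1.751910
x_5 = g(1.751910) = 1.751920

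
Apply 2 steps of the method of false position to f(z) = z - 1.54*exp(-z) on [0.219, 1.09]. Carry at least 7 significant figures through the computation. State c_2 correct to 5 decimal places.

0.74157

False-position update: c = (a·f(b) − b·f(a))/(f(b) − f(a)); replace the endpoint whose sign matches f(c).
f(0.219000) = -1.018115, f(1.090000) = 0.572227
step 1: c = 0.776602, f(c) = 0.068255 > 0 → new bracket [0.219000, 0.776602]
step 2: c = 0.741569, f(c) = 0.007966 > 0 → new bracket [0.219000, 0.741569]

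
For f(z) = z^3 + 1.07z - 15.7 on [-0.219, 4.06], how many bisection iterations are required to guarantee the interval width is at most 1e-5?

Initial width b − a = 4.06 − -0.219 = 4.279000.
After n steps the width is (b−a)/2^n; need (b−a)/2^n ≤ 1e-5.
So n ≥ log₂(4.279000/1e-5) = log₂(427900.0000) ≈ 18.7069.
Hence n = 19.

19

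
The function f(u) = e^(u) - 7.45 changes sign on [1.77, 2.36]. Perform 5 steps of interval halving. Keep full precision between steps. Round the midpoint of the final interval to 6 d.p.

2.000469

f(1.770000) = -1.579147, f(2.360000) = 3.140951 (opposite signs)
step 1: m = 2.065000, f(m) = 0.435298 > 0 → root in [1.770000, 2.065000]
step 2: m = 1.917500, f(m) = -0.646073 < 0 → root in [1.917500, 2.065000]
step 3: m = 1.991250, f(m) = -0.125316 < 0 → root in [1.991250, 2.065000]
step 4: m = 2.028125, f(m) = 0.149823 > 0 → root in [1.991250, 2.028125]
step 5: m = 2.009688, f(m) = 0.010985 > 0 → root in [1.991250, 2.009688]
Midpoint of [1.991250, 2.009688] = 2.000469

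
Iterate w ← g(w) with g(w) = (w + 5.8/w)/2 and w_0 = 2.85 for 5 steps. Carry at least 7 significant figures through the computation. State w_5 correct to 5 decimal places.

2.40832

w_1 = g(2.850000) = 2.442544
w_2 = g(2.442544) = 2.408559
w_3 = g(2.408559) = 2.408319
w_4 = g(2.408319) = 2.408319
w_5 = g(2.408319) = 2.408319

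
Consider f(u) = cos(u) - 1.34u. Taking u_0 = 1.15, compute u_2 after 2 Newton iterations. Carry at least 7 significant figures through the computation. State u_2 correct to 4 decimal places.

0.6114

f'(u) = -sin(u) - 1.34
u_0 = 1.150000: f = -1.132513, f' = -2.252764 → u_1 = 1.150000 - (-1.132513)/(-2.252764) = 0.647279
u_1 = 0.647279: f = -0.069626, f' = -1.943018 → u_2 = 0.647279 - (-0.069626)/(-1.943018) = 0.611445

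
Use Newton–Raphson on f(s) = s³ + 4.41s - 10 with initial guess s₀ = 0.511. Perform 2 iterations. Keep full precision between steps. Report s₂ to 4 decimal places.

1.5775

Newton update: s ← s − f(s)/f'(s).
f'(s) = 3s² + 4.41
s_0 = 0.511000: f = -7.613057, f' = 5.193363 → s_1 = 0.511000 - (-7.613057)/(5.193363) = 1.976920
s_1 = 1.976920: f = 6.444449, f' = 16.134644 → s_2 = 1.976920 - (6.444449)/(16.134644) = 1.577504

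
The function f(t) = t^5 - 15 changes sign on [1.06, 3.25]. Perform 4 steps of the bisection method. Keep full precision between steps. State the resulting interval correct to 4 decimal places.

[1.6075, 1.7444]

f(1.060000) = -13.661774, f(3.250000) = 347.590820 (opposite signs)
step 1: m = 2.155000, f(m) = 31.476816 > 0 → root in [1.060000, 2.155000]
step 2: m = 1.607500, f(m) = -4.266165 < 0 → root in [1.607500, 2.155000]
step 3: m = 1.881250, f(m) = 8.563108 > 0 → root in [1.607500, 1.881250]
step 4: m = 1.744375, f(m) = 1.150994 > 0 → root in [1.607500, 1.744375]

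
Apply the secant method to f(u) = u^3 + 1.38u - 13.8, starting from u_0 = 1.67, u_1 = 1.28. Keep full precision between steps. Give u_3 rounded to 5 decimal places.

2.06475

f(u_0) = -6.837937, f(u_1) = -9.936448
u_2 = 1.280000 - (-9.936448)·(1.280000 - 1.670000)/(-9.936448 - (-6.837937)) = 2.530670; f(u_2) = 5.899471
u_3 = 2.530670 - (5.899471)·(2.530670 - 1.280000)/(5.899471 - (-9.936448)) = 2.064749; f(u_3) = -2.148236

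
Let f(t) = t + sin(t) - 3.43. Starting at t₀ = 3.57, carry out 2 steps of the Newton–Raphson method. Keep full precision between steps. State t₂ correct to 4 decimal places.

Newton update: t ← t − f(t)/f'(t).
f'(t) = 1 + cos(t)
t_0 = 3.570000: f = -0.275423, f' = 0.090371 → t_1 = 3.570000 - (-0.275423)/(0.090371) = 6.617672
t_1 = 6.617672: f = 3.515956, f' = 1.944579 → t_2 = 6.617672 - (3.515956)/(1.944579) = 4.809591

4.8096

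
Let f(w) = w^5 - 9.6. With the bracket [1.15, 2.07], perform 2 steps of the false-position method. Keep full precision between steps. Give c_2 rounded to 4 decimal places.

1.4566

False-position update: c = (a·f(b) − b·f(a))/(f(b) − f(a)); replace the endpoint whose sign matches f(c).
f(1.150000) = -7.588643, f(2.070000) = 28.405962
step 1: c = 1.343961, f(c) = -5.215365 < 0 → new bracket [1.343961, 2.070000]
step 2: c = 1.456585, f(c) = -3.043398 < 0 → new bracket [1.456585, 2.070000]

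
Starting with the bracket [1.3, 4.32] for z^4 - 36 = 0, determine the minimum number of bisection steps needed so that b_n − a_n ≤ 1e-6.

22

Initial width b − a = 4.32 − 1.3 = 3.020000.
After n steps the width is (b−a)/2^n; need (b−a)/2^n ≤ 1e-6.
So n ≥ log₂(3.020000/1e-6) = log₂(3020000.0000) ≈ 21.5261.
Hence n = 22.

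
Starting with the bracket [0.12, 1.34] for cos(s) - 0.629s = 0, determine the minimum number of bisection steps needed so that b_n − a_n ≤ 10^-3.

11

Initial width b − a = 1.34 − 0.12 = 1.220000.
After n steps the width is (b−a)/2^n; need (b−a)/2^n ≤ 10^-3.
So n ≥ log₂(1.220000/10^-3) = log₂(1220.0000) ≈ 10.2527.
Hence n = 11.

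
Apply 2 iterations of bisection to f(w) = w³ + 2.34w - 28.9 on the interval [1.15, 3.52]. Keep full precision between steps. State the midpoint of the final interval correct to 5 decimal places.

2.63125

f(1.150000) = -24.688125, f(3.520000) = 22.951008 (opposite signs)
step 1: m = 2.335000, f(m) = -10.705155 < 0 → root in [2.335000, 3.520000]
step 2: m = 2.927500, f(m) = 3.039775 > 0 → root in [2.335000, 2.927500]
Midpoint of [2.335000, 2.927500] = 2.631250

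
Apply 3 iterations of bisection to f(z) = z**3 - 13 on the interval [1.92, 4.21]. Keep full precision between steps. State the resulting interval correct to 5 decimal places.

[2.20625, 2.49250]

f(1.920000) = -5.922112, f(4.210000) = 61.618461 (opposite signs)
step 1: m = 3.065000, f(m) = 15.793300 > 0 → root in [1.920000, 3.065000]
step 2: m = 2.492500, f(m) = 2.484796 > 0 → root in [1.920000, 2.492500]
step 3: m = 2.206250, f(m) = -2.260992 < 0 → root in [2.206250, 2.492500]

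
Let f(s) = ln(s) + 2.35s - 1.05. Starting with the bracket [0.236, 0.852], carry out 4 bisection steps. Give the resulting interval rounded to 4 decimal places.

f(0.236000) = -1.939323, f(0.852000) = 0.792031 (opposite signs)
step 1: m = 0.544000, f(m) = -0.380406 < 0 → root in [0.544000, 0.852000]
step 2: m = 0.698000, f(m) = 0.230764 > 0 → root in [0.544000, 0.698000]
step 3: m = 0.621000, f(m) = -0.067074 < 0 → root in [0.621000, 0.698000]
step 4: m = 0.659500, f(m) = 0.083552 > 0 → root in [0.621000, 0.659500]

[0.6210, 0.6595]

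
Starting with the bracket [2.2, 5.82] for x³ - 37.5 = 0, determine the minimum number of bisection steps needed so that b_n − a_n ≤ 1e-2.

Initial width b − a = 5.82 − 2.2 = 3.620000.
After n steps the width is (b−a)/2^n; need (b−a)/2^n ≤ 1e-2.
So n ≥ log₂(3.620000/1e-2) = log₂(362.0000) ≈ 8.4998.
Hence n = 9.

9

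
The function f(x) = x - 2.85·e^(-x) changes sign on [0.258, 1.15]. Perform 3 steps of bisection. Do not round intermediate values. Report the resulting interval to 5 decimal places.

f(0.258000) = -1.943896, f(1.150000) = 0.247585 (opposite signs)
step 1: m = 0.704000, f(m) = -0.705618 < 0 → root in [0.704000, 1.150000]
step 2: m = 0.927000, f(m) = -0.200857 < 0 → root in [0.927000, 1.150000]
step 3: m = 1.038500, f(m) = 0.029642 > 0 → root in [0.927000, 1.038500]

[0.92700, 1.03850]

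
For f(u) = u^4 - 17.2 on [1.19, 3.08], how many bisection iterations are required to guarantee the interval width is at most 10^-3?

Initial width b − a = 3.08 − 1.19 = 1.890000.
After n steps the width is (b−a)/2^n; need (b−a)/2^n ≤ 10^-3.
So n ≥ log₂(1.890000/10^-3) = log₂(1890.0000) ≈ 10.8842.
Hence n = 11.

11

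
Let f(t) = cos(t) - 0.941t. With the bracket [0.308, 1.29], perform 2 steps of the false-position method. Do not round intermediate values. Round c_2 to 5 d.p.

0.76143

False-position update: c = (a·f(b) − b·f(a))/(f(b) − f(a)); replace the endpoint whose sign matches f(c).
f(0.308000) = 0.663114, f(1.290000) = -0.936769
step 1: c = 0.715016, f(c) = 0.082253 > 0 → new bracket [0.715016, 1.290000]
step 2: c = 0.761427, f(c) = 0.007349 > 0 → new bracket [0.761427, 1.290000]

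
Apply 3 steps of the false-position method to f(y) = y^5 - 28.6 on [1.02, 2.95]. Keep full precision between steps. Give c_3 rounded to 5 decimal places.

1.60647

False-position update: c = (a·f(b) − b·f(a))/(f(b) − f(a)); replace the endpoint whose sign matches f(c).
f(1.020000) = -27.495919, f(2.950000) = 194.813843
step 1: c = 1.258708, f(c) = -25.440452 < 0 → new bracket [1.258708, 2.950000]
step 2: c = 1.454061, f(c) = -22.100014 < 0 → new bracket [1.454061, 2.950000]
step 3: c = 1.606473, f(c) = -17.900424 < 0 → new bracket [1.606473, 2.950000]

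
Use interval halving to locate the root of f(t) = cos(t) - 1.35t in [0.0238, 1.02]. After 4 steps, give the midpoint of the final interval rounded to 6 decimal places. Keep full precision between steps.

f(0.023800) = 0.967587, f(1.020000) = -0.853634 (opposite signs)
step 1: m = 0.521900, f(m) = 0.162309 > 0 → root in [0.521900, 1.020000]
step 2: m = 0.770950, f(m) = -0.323533 < 0 → root in [0.521900, 0.770950]
step 3: m = 0.646425, f(m) = -0.074432 < 0 → root in [0.521900, 0.646425]
step 4: m = 0.584163, f(m) = 0.045555 > 0 → root in [0.584163, 0.646425]
Midpoint of [0.584163, 0.646425] = 0.615294

0.615294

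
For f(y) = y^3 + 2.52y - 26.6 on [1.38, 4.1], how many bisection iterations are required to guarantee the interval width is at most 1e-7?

25

Initial width b − a = 4.1 − 1.38 = 2.720000.
After n steps the width is (b−a)/2^n; need (b−a)/2^n ≤ 1e-7.
So n ≥ log₂(2.720000/1e-7) = log₂(27200000.0000) ≈ 24.6971.
Hence n = 25.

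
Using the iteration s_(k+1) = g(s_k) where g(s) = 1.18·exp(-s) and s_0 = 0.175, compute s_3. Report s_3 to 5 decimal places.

s_1 = g(0.175000) = 0.990559
s_2 = g(0.990559) = 0.438215
s_3 = g(0.438215) = 0.761320

0.76132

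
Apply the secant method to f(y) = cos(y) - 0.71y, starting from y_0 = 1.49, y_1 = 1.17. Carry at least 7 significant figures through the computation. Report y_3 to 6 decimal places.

f(y_0) = -0.977192, f(y_1) = -0.440548
y_2 = 1.170000 - (-0.440548)·(1.170000 - 1.490000)/(-0.440548 - (-0.977192)) = 0.907301; f(y_2) = -0.028310
y_3 = 0.907301 - (-0.028310)·(0.907301 - 1.170000)/(-0.028310 - (-0.440548)) = 0.889261; f(y_3) = -0.001389

0.889261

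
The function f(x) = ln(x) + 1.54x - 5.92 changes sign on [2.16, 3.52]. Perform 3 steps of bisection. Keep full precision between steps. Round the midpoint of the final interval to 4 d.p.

3.0950

f(2.160000) = -1.823492, f(3.520000) = 0.759261 (opposite signs)
step 1: m = 2.840000, f(m) = -0.502596 < 0 → root in [2.840000, 3.520000]
step 2: m = 3.180000, f(m) = 0.134081 > 0 → root in [2.840000, 3.180000]
step 3: m = 3.010000, f(m) = -0.182660 < 0 → root in [3.010000, 3.180000]
Midpoint of [3.010000, 3.180000] = 3.095000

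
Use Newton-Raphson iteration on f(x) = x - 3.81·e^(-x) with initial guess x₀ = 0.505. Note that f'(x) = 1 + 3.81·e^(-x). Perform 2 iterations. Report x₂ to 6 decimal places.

1.171322

x_0 = 0.505000: f = -1.794356, f' = 3.299356 → x_1 = 0.505000 - (-1.794356)/(3.299356) = 1.048850
x_1 = 1.048850: f = -0.285946, f' = 2.334796 → x_2 = 1.048850 - (-0.285946)/(2.334796) = 1.171322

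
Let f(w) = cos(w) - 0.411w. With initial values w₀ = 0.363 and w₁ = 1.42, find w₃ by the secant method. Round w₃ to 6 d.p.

f(w_0) = 0.785643, f(w_1) = -0.433395
w_2 = 1.420000 - (-0.433395)·(1.420000 - 0.363000)/(-0.433395 - (0.785643)) = 1.044213; f(w_2) = 0.073411
w_3 = 1.044213 - (0.073411)·(1.044213 - 1.420000)/(0.073411 - (-0.433395)) = 1.098646; f(w_3) = 0.003259

1.098646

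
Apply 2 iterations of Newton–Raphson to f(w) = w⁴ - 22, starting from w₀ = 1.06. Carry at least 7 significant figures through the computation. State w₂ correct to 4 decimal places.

Newton update: w ← w − f(w)/f'(w).
f'(w) = 4w³
w_0 = 1.060000: f = -20.737523, f' = 4.764064 → w_1 = 1.060000 - (-20.737523)/(4.764064) = 5.412906
w_1 = 5.412906: f = 836.463746, f' = 634.382889 → w_2 = 5.412906 - (836.463746)/(634.382889) = 4.094359

4.0944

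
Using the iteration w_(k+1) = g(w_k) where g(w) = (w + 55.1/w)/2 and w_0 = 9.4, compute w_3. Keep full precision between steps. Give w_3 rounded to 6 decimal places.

w_1 = g(9.400000) = 7.630851
w_2 = g(7.630851) = 7.425770
w_3 = g(7.425770) = 7.422938

7.422938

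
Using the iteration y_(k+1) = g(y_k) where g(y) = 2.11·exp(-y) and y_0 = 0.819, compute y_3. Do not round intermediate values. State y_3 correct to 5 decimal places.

0.91794

y_1 = g(0.819000) = 0.930241
y_2 = g(0.930241) = 0.832308
y_3 = g(0.832308) = 0.917943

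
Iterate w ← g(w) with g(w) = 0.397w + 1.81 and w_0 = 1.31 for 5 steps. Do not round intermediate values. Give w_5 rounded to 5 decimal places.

w_1 = g(1.310000) = 2.330070
w_2 = g(2.330070) = 2.735038
w_3 = g(2.735038) = 2.895810
w_4 = g(2.895810) = 2.959637
w_5 = g(2.959637) = 2.984976

2.98498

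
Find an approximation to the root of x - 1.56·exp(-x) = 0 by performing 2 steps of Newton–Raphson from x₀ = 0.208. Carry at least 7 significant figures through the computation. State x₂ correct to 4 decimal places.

0.7415

f'(x) = 1 + 1.56·exp(-x)
x_0 = 0.208000: f = -1.059043, f' = 2.267043 → x_1 = 0.208000 - (-1.059043)/(2.267043) = 0.675147
x_1 = 0.675147: f = -0.119020, f' = 1.794167 → x_2 = 0.675147 - (-0.119020)/(1.794167) = 0.741484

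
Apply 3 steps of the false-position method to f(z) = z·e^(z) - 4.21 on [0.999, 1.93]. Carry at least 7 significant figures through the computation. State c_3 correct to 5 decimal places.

1.21286

False-position update: c = (a·f(b) − b·f(a))/(f(b) − f(a)); replace the endpoint whose sign matches f(c).
f(0.999000) = -1.497151, f(1.930000) = 9.086755
step 1: c = 1.130695, f(c) = -0.707323 < 0 → new bracket [1.130695, 1.930000]
step 2: c = 1.188420, f(c) = -0.309732 < 0 → new bracket [1.188420, 1.930000]
step 3: c = 1.212865, f(c) = -0.131009 < 0 → new bracket [1.212865, 1.930000]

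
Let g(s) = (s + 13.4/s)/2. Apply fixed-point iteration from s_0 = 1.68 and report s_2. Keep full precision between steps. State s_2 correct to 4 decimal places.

s_1 = g(1.680000) = 4.828095
s_2 = g(4.828095) = 3.801758

3.8018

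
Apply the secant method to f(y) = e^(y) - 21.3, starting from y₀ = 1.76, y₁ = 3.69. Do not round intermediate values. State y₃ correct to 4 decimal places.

Secant update: y_(k+1) = y_k − f(y_k)·(y_k − y_(k-1))/(f(y_k) − f(y_(k-1))).
f(y_0) = -15.487563, f(y_1) = 18.744847
y_2 = 3.690000 - (18.744847)·(3.690000 - 1.760000)/(18.744847 - (-15.487563)) = 2.633178; f(y_2) = -7.382065
y_3 = 2.633178 - (-7.382065)·(2.633178 - 3.690000)/(-7.382065 - (18.744847)) = 2.931779; f(y_3) = -2.539015

2.9318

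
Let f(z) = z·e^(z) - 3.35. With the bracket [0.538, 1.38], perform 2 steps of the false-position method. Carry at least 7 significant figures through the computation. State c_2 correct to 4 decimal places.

f(0.538000) = -2.428633, f(1.380000) = 2.135364
step 1: c = 0.986052, f(c) = -0.706758 < 0 → new bracket [0.986052, 1.380000]
step 2: c = 1.084016, f(c) = -0.145074 < 0 → new bracket [1.084016, 1.380000]

1.0840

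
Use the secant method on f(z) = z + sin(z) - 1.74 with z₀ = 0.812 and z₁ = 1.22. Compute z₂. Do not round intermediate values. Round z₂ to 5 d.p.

0.94484

Secant update: z_(k+1) = z_k − f(z_k)·(z_k − z_(k-1))/(f(z_k) − f(z_(k-1))).
f(z_0) = -0.202335, f(z_1) = 0.419099
z_2 = 1.220000 - (0.419099)·(1.220000 - 0.812000)/(0.419099 - (-0.202335)) = 0.944842; f(z_2) = 0.015247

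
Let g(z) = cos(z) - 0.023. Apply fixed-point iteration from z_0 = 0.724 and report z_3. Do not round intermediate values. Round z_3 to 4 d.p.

0.7257

z_1 = g(0.724000) = 0.726162
z_2 = g(0.726162) = 0.724728
z_3 = g(0.724728) = 0.725680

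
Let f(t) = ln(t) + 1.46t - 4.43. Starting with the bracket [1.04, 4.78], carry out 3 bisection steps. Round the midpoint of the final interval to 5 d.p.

f(1.040000) = -2.872379, f(4.780000) = 4.113241 (opposite signs)
step 1: m = 2.910000, f(m) = 0.886753 > 0 → root in [1.040000, 2.910000]
step 2: m = 1.975000, f(m) = -0.865932 < 0 → root in [1.975000, 2.910000]
step 3: m = 2.442500, f(m) = 0.029072 > 0 → root in [1.975000, 2.442500]
Midpoint of [1.975000, 2.442500] = 2.208750

2.20875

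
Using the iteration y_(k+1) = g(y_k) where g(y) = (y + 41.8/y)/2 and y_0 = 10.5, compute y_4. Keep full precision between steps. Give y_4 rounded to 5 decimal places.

y_1 = g(10.500000) = 7.240476
y_2 = g(7.240476) = 6.506789
y_3 = g(6.506789) = 6.465424
y_4 = g(6.465424) = 6.465292

6.46529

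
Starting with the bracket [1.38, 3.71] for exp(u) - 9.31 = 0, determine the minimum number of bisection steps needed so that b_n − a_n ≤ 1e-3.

Initial width b − a = 3.71 − 1.38 = 2.330000.
After n steps the width is (b−a)/2^n; need (b−a)/2^n ≤ 1e-3.
So n ≥ log₂(2.330000/1e-3) = log₂(2330.0000) ≈ 11.1861.
Hence n = 12.

12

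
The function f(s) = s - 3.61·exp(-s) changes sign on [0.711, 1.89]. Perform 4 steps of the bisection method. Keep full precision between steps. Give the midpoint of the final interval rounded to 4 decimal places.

1.1163

f(0.711000) = -1.062062, f(1.890000) = 1.344631 (opposite signs)
step 1: m = 1.300500, f(m) = 0.317152 > 0 → root in [0.711000, 1.300500]
step 2: m = 1.005750, f(m) = -0.314680 < 0 → root in [1.005750, 1.300500]
step 3: m = 1.153125, f(m) = 0.013633 > 0 → root in [1.005750, 1.153125]
step 4: m = 1.079438, f(m) = -0.147192 < 0 → root in [1.079438, 1.153125]
Midpoint of [1.079438, 1.153125] = 1.116281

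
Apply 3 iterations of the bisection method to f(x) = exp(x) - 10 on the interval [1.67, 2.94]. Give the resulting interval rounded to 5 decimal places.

[2.14625, 2.30500]

f(1.670000) = -4.687832, f(2.940000) = 8.915846 (opposite signs)
step 1: m = 2.305000, f(m) = 0.024178 > 0 → root in [1.670000, 2.305000]
step 2: m = 1.987500, f(m) = -2.702732 < 0 → root in [1.987500, 2.305000]
step 3: m = 2.146250, f(m) = -1.447275 < 0 → root in [2.146250, 2.305000]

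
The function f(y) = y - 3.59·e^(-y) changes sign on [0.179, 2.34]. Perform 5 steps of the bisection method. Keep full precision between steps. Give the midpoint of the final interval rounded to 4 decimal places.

1.1582

f(0.179000) = -2.822620, f(2.340000) = 1.994184 (opposite signs)
step 1: m = 1.259500, f(m) = 0.240673 > 0 → root in [0.179000, 1.259500]
step 2: m = 0.719250, f(m) = -1.029502 < 0 → root in [0.719250, 1.259500]
step 3: m = 0.989375, f(m) = -0.345419 < 0 → root in [0.989375, 1.259500]
step 4: m = 1.124437, f(m) = -0.041721 < 0 → root in [1.124437, 1.259500]
step 5: m = 1.191969, f(m) = 0.101962 > 0 → root in [1.124437, 1.191969]
Midpoint of [1.124437, 1.191969] = 1.158203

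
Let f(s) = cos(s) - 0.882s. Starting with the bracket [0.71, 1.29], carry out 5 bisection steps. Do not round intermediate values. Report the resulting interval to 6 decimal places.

[0.782500, 0.800625]

f(0.710000) = 0.132142, f(1.290000) = -0.860659 (opposite signs)
step 1: m = 1.000000, f(m) = -0.341698 < 0 → root in [0.710000, 1.000000]
step 2: m = 0.855000, f(m) = -0.097891 < 0 → root in [0.710000, 0.855000]
step 3: m = 0.782500, f(m) = 0.018988 > 0 → root in [0.782500, 0.855000]
step 4: m = 0.818750, f(m) = -0.039003 < 0 → root in [0.782500, 0.818750]
step 5: m = 0.800625, f(m) = -0.009893 < 0 → root in [0.782500, 0.800625]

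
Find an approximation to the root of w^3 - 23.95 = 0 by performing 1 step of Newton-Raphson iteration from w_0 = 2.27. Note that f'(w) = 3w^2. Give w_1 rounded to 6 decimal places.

3.062623

w_0 = 2.270000: f = -12.252917, f' = 15.458700 → w_1 = 2.270000 - (-12.252917)/(15.458700) = 3.062623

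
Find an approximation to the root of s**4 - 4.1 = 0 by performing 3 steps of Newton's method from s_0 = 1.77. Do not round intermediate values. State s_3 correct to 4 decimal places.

1.4230

f'(s) = 4s**3
s_0 = 1.770000: f = 5.715062, f' = 22.180932 → s_1 = 1.770000 - (5.715062)/(22.180932) = 1.512343
s_1 = 1.512343: f = 1.131205, f' = 13.836023 → s_2 = 1.512343 - (1.131205)/(13.836023) = 1.430586
s_2 = 1.430586: f = 0.088469, f' = 11.711202 → s_3 = 1.430586 - (0.088469)/(11.711202) = 1.423031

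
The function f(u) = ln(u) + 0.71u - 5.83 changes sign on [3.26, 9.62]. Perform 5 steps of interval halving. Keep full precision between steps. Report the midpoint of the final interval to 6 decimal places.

5.744375

f(3.260000) = -2.333673, f(9.620000) = 3.264044 (opposite signs)
step 1: m = 6.440000, f(m) = 0.604929 > 0 → root in [3.260000, 6.440000]
step 2: m = 4.850000, f(m) = -0.807521 < 0 → root in [4.850000, 6.440000]
step 3: m = 5.645000, f(m) = -0.091280 < 0 → root in [5.645000, 6.440000]
step 4: m = 6.042500, f(m) = 0.258993 > 0 → root in [5.645000, 6.042500]
step 5: m = 5.843750, f(m) = 0.084435 > 0 → root in [5.645000, 5.843750]
Midpoint of [5.645000, 5.843750] = 5.744375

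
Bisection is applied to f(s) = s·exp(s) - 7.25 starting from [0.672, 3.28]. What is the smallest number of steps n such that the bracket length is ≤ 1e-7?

25

Initial width b − a = 3.28 − 0.672 = 2.608000.
After n steps the width is (b−a)/2^n; need (b−a)/2^n ≤ 1e-7.
So n ≥ log₂(2.608000/1e-7) = log₂(26080000.0000) ≈ 24.6364.
Hence n = 25.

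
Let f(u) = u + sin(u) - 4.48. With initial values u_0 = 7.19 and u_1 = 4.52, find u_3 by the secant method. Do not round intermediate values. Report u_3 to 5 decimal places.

5.38425

f(u_0) = 3.497545, f(u_1) = -0.941550
u_2 = 4.520000 - (-0.941550)·(4.520000 - 7.190000)/(-0.941550 - (3.497545)) = 5.086318; f(u_2) = -0.324581
u_3 = 5.086318 - (-0.324581)·(5.086318 - 4.520000)/(-0.324581 - (-0.941550)) = 5.384252; f(u_3) = 0.121589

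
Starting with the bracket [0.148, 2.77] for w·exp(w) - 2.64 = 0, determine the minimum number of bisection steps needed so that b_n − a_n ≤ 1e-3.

Initial width b − a = 2.77 − 0.148 = 2.622000.
After n steps the width is (b−a)/2^n; need (b−a)/2^n ≤ 1e-3.
So n ≥ log₂(2.622000/1e-3) = log₂(2622.0000) ≈ 11.3565.
Hence n = 12.

12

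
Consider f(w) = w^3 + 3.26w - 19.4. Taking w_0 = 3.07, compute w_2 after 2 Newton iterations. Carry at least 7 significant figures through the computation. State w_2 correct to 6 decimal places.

Newton update: w ← w − f(w)/f'(w).
f'(w) = 3w^2 + 3.26
w_0 = 3.070000: f = 19.542643, f' = 31.534700 → w_1 = 3.070000 - (19.542643)/(31.534700) = 2.450281
w_1 = 2.450281: f = 3.299108, f' = 21.271635 → w_2 = 2.450281 - (3.299108)/(21.271635) = 2.295187

2.295187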